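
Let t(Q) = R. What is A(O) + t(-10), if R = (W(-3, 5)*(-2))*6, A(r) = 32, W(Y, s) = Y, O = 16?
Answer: 68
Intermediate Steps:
R = 36 (R = -3*(-2)*6 = 6*6 = 36)
t(Q) = 36
A(O) + t(-10) = 32 + 36 = 68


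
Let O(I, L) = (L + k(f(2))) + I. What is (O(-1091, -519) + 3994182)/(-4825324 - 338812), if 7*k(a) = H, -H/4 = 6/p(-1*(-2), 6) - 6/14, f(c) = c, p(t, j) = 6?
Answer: -48909003/63260666 ≈ -0.77313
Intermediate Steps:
H = -16/7 (H = -4*(6/6 - 6/14) = -4*(6*(⅙) - 6*1/14) = -4*(1 - 3/7) = -4*4/7 = -16/7 ≈ -2.2857)
k(a) = -16/49 (k(a) = (⅐)*(-16/7) = -16/49)
O(I, L) = -16/49 + I + L (O(I, L) = (L - 16/49) + I = (-16/49 + L) + I = -16/49 + I + L)
(O(-1091, -519) + 3994182)/(-4825324 - 338812) = ((-16/49 - 1091 - 519) + 3994182)/(-4825324 - 338812) = (-78906/49 + 3994182)/(-5164136) = (195636012/49)*(-1/5164136) = -48909003/63260666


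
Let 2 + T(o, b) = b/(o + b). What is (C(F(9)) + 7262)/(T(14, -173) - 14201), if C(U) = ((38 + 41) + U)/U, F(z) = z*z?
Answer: -15592123/30484404 ≈ -0.51148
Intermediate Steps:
F(z) = z**2
T(o, b) = -2 + b/(b + o) (T(o, b) = -2 + b/(o + b) = -2 + b/(b + o))
C(U) = (79 + U)/U
(C(F(9)) + 7262)/(T(14, -173) - 14201) = ((79 + 9**2)/(9**2) + 7262)/((-1*(-173) - 2*14)/(-173 + 14) - 14201) = ((79 + 81)/81 + 7262)/((173 - 28)/(-159) - 14201) = ((1/81)*160 + 7262)/(-1/159*145 - 14201) = (160/81 + 7262)/(-145/159 - 14201) = 588382/(81*(-2258104/159)) = (588382/81)*(-159/2258104) = -15592123/30484404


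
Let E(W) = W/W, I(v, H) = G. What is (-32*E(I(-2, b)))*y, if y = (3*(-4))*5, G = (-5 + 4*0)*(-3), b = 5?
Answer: 1920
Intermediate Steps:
G = 15 (G = (-5 + 0)*(-3) = -5*(-3) = 15)
I(v, H) = 15
E(W) = 1
y = -60 (y = -12*5 = -60)
(-32*E(I(-2, b)))*y = -32*1*(-60) = -32*(-60) = 1920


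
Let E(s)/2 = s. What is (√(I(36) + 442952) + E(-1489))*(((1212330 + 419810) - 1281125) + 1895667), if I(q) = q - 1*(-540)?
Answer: -6690618996 + 4493364*√110882 ≈ -5.1944e+9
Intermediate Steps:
E(s) = 2*s
I(q) = 540 + q (I(q) = q + 540 = 540 + q)
(√(I(36) + 442952) + E(-1489))*(((1212330 + 419810) - 1281125) + 1895667) = (√((540 + 36) + 442952) + 2*(-1489))*(((1212330 + 419810) - 1281125) + 1895667) = (√(576 + 442952) - 2978)*((1632140 - 1281125) + 1895667) = (√443528 - 2978)*(351015 + 1895667) = (2*√110882 - 2978)*2246682 = (-2978 + 2*√110882)*2246682 = -6690618996 + 4493364*√110882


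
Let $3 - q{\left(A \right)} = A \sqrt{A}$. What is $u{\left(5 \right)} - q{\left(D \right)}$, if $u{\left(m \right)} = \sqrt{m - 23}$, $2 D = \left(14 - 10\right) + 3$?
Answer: $-3 + \frac{7 \sqrt{14}}{4} + 3 i \sqrt{2} \approx 3.5479 + 4.2426 i$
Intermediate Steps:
$D = \frac{7}{2}$ ($D = \frac{\left(14 - 10\right) + 3}{2} = \frac{4 + 3}{2} = \frac{1}{2} \cdot 7 = \frac{7}{2} \approx 3.5$)
$q{\left(A \right)} = 3 - A^{\frac{3}{2}}$ ($q{\left(A \right)} = 3 - A \sqrt{A} = 3 - A^{\frac{3}{2}}$)
$u{\left(m \right)} = \sqrt{-23 + m}$
$u{\left(5 \right)} - q{\left(D \right)} = \sqrt{-23 + 5} - \left(3 - \left(\frac{7}{2}\right)^{\frac{3}{2}}\right) = \sqrt{-18} - \left(3 - \frac{7 \sqrt{14}}{4}\right) = 3 i \sqrt{2} - \left(3 - \frac{7 \sqrt{14}}{4}\right) = -3 + \frac{7 \sqrt{14}}{4} + 3 i \sqrt{2}$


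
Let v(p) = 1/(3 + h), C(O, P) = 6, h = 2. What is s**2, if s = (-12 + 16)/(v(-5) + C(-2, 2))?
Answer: 400/961 ≈ 0.41623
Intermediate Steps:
v(p) = 1/5 (v(p) = 1/(3 + 2) = 1/5)
s = 20/31 (s = (-12 + 16)/(1/5 + 6) = 4/(31/5) = 4*(5/31) = 20/31 ≈ 0.64516)
s**2 = (20/31)**2 = 400/961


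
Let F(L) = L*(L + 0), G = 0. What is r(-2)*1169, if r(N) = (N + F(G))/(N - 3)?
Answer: 2338/5 ≈ 467.60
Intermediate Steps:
F(L) = L**2 (F(L) = L*L = L**2)
r(N) = N/(-3 + N) (r(N) = (N + 0**2)/(N - 3) = (N + 0)/(-3 + N) = N/(-3 + N))
r(-2)*1169 = -2/(-3 - 2)*1169 = -2/(-5)*1169 = -2*(-1/5)*1169 = (2/5)*1169 = 2338/5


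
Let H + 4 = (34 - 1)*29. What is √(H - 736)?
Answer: √217 ≈ 14.731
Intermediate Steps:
H = 953 (H = -4 + (34 - 1)*29 = -4 + 33*29 = -4 + 957 = 953)
√(H - 736) = √(953 - 736) = √217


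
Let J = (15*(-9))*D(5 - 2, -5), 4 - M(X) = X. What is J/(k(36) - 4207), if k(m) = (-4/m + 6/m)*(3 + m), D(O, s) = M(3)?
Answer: 810/25229 ≈ 0.032106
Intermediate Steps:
M(X) = 4 - X
D(O, s) = 1 (D(O, s) = 4 - 1*3 = 4 - 3 = 1)
J = -135 (J = (15*(-9))*1 = -135*1 = -135)
k(m) = 2*(3 + m)/m (k(m) = (2/m)*(3 + m) = 2*(3 + m)/m)
J/(k(36) - 4207) = -135/((2 + 6/36) - 4207) = -135/((2 + 6*(1/36)) - 4207) = -135/((2 + ⅙) - 4207) = -135/(13/6 - 4207) = -135/(-25229/6) = -135*(-6/25229) = 810/25229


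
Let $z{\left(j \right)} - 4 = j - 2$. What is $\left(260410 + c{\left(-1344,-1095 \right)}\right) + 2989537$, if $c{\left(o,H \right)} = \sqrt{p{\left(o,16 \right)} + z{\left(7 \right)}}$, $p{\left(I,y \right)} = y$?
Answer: $3249952$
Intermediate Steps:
$z{\left(j \right)} = 2 + j$ ($z{\left(j \right)} = 4 + \left(j - 2\right) = 4 + \left(-2 + j\right) = 2 + j$)
$c{\left(o,H \right)} = 5$ ($c{\left(o,H \right)} = \sqrt{16 + \left(2 + 7\right)} = \sqrt{16 + 9} = \sqrt{25} = 5$)
$\left(260410 + c{\left(-1344,-1095 \right)}\right) + 2989537 = \left(260410 + 5\right) + 2989537 = 260415 + 2989537 = 3249952$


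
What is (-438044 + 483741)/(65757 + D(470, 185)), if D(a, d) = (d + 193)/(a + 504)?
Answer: 22254439/32023848 ≈ 0.69493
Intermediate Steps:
D(a, d) = (193 + d)/(504 + a)
(-438044 + 483741)/(65757 + D(470, 185)) = (-438044 + 483741)/(65757 + (193 + 185)/(504 + 470)) = 45697/(65757 + 378/974) = 45697/(65757 + (1/974)*378) = 45697/(65757 + 189/487) = 45697/(32023848/487) = 45697*(487/32023848) = 22254439/32023848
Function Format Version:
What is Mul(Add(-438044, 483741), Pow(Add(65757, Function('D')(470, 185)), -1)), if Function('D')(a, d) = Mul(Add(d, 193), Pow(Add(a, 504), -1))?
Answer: Rational(22254439, 32023848) ≈ 0.69493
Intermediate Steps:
Function('D')(a, d) = Mul(Pow(Add(504, a), -1), Add(193, d)) (Function('D')(a, d) = Mul(Add(193, d), Pow(Add(504, a), -1)) = Mul(Pow(Add(504, a), -1), Add(193, d)))
Mul(Add(-438044, 483741), Pow(Add(65757, Function('D')(470, 185)), -1)) = Mul(Add(-438044, 483741), Pow(Add(65757, Mul(Pow(Add(504, 470), -1), Add(193, 185))), -1)) = Mul(45697, Pow(Add(65757, Mul(Pow(974, -1), 378)), -1)) = Mul(45697, Pow(Add(65757, Mul(Rational(1, 974), 378)), -1)) = Mul(45697, Pow(Add(65757, Rational(189, 487)), -1)) = Mul(45697, Pow(Rational(32023848, 487), -1)) = Mul(45697, Rational(487, 32023848)) = Rational(22254439, 32023848)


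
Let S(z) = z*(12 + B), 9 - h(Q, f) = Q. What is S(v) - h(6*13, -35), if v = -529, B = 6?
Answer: -9453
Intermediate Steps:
h(Q, f) = 9 - Q
S(z) = 18*z (S(z) = z*(12 + 6) = z*18 = 18*z)
S(v) - h(6*13, -35) = 18*(-529) - (9 - 6*13) = -9522 - (9 - 1*78) = -9522 - (9 - 78) = -9522 - 1*(-69) = -9522 + 69 = -9453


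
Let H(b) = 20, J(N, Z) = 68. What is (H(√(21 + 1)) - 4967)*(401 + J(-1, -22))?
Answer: -2320143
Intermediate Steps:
(H(√(21 + 1)) - 4967)*(401 + J(-1, -22)) = (20 - 4967)*(401 + 68) = -4947*469 = -2320143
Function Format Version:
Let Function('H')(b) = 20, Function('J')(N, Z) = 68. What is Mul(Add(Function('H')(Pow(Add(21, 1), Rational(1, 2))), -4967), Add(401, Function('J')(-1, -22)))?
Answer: -2320143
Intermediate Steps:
Mul(Add(Function('H')(Pow(Add(21, 1), Rational(1, 2))), -4967), Add(401, Function('J')(-1, -22))) = Mul(Add(20, -4967), Add(401, 68)) = Mul(-4947, 469) = -2320143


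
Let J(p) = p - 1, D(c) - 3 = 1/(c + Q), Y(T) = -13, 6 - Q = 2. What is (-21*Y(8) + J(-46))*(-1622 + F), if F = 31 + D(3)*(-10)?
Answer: -2566682/7 ≈ -3.6667e+5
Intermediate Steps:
Q = 4 (Q = 6 - 1*2 = 6 - 2 = 4)
D(c) = 3 + 1/(4 + c) (D(c) = 3 + 1/(c + 4) = 3 + 1/(4 + c))
F = -3/7 (F = 31 + ((13 + 3*3)/(4 + 3))*(-10) = 31 + ((13 + 9)/7)*(-10) = 31 + ((⅐)*22)*(-10) = 31 + (22/7)*(-10) = 31 - 220/7 = -3/7 ≈ -0.42857)
J(p) = -1 + p
(-21*Y(8) + J(-46))*(-1622 + F) = (-21*(-13) + (-1 - 46))*(-1622 - 3/7) = (273 - 47)*(-11357/7) = 226*(-11357/7) = -2566682/7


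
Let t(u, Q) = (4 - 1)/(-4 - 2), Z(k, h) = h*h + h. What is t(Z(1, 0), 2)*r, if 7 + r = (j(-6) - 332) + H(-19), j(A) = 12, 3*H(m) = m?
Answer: 500/3 ≈ 166.67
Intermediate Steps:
H(m) = m/3
Z(k, h) = h + h² (Z(k, h) = h² + h = h + h²)
t(u, Q) = -½ (t(u, Q) = 3/(-6) = 3*(-⅙) = -½)
r = -1000/3 (r = -7 + ((12 - 332) + (⅓)*(-19)) = -7 + (-320 - 19/3) = -7 - 979/3 = -1000/3 ≈ -333.33)
t(Z(1, 0), 2)*r = -½*(-1000/3) = 500/3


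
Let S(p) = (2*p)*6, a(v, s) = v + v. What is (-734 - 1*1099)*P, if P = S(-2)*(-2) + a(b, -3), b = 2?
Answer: -95316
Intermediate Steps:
a(v, s) = 2*v
S(p) = 12*p
P = 52 (P = (12*(-2))*(-2) + 2*2 = -24*(-2) + 4 = 48 + 4 = 52)
(-734 - 1*1099)*P = (-734 - 1*1099)*52 = (-734 - 1099)*52 = -1833*52 = -95316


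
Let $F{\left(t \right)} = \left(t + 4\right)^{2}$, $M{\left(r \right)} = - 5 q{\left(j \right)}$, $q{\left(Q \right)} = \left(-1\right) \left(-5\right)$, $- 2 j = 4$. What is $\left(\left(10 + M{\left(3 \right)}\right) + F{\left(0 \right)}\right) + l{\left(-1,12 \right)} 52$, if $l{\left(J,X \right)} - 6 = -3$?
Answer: $157$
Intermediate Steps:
$j = -2$ ($j = \left(- \frac{1}{2}\right) 4 = -2$)
$l{\left(J,X \right)} = 3$ ($l{\left(J,X \right)} = 6 - 3 = 3$)
$q{\left(Q \right)} = 5$
$M{\left(r \right)} = -25$ ($M{\left(r \right)} = \left(-5\right) 5 = -25$)
$F{\left(t \right)} = \left(4 + t\right)^{2}$
$\left(\left(10 + M{\left(3 \right)}\right) + F{\left(0 \right)}\right) + l{\left(-1,12 \right)} 52 = \left(\left(10 - 25\right) + \left(4 + 0\right)^{2}\right) + 3 \cdot 52 = \left(-15 + 4^{2}\right) + 156 = \left(-15 + 16\right) + 156 = 1 + 156 = 157$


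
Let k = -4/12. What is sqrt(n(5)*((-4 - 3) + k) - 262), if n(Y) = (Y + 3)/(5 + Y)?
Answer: 7*I*sqrt(1230)/15 ≈ 16.367*I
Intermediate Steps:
n(Y) = (3 + Y)/(5 + Y)
k = -1/3 (k = -4*1/12 = -1/3 ≈ -0.33333)
sqrt(n(5)*((-4 - 3) + k) - 262) = sqrt(((3 + 5)/(5 + 5))*((-4 - 3) - 1/3) - 262) = sqrt((8/10)*(-7 - 1/3) - 262) = sqrt(((1/10)*8)*(-22/3) - 262) = sqrt((4/5)*(-22/3) - 262) = sqrt(-88/15 - 262) = sqrt(-4018/15) = 7*I*sqrt(1230)/15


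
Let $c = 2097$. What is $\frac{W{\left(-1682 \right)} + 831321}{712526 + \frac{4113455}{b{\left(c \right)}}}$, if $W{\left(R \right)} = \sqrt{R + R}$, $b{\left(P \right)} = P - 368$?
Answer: $\frac{1437354009}{1236070909} + \frac{100282 i}{1236070909} \approx 1.1628 + 8.113 \cdot 10^{-5} i$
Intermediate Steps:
$b{\left(P \right)} = -368 + P$
$W{\left(R \right)} = \sqrt{2} \sqrt{R}$ ($W{\left(R \right)} = \sqrt{2 R} = \sqrt{2} \sqrt{R}$)
$\frac{W{\left(-1682 \right)} + 831321}{712526 + \frac{4113455}{b{\left(c \right)}}} = \frac{\sqrt{2} \sqrt{-1682} + 831321}{712526 + \frac{4113455}{-368 + 2097}} = \frac{\sqrt{2} \cdot 29 i \sqrt{2} + 831321}{712526 + \frac{4113455}{1729}} = \frac{58 i + 831321}{712526 + 4113455 \cdot \frac{1}{1729}} = \frac{831321 + 58 i}{712526 + \frac{4113455}{1729}} = \frac{831321 + 58 i}{\frac{1236070909}{1729}} = \left(831321 + 58 i\right) \frac{1729}{1236070909} = \frac{1437354009}{1236070909} + \frac{100282 i}{1236070909}$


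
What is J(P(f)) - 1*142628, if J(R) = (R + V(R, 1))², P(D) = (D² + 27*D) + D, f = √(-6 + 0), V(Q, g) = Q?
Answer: -161300 - 1344*I*√6 ≈ -1.613e+5 - 3292.1*I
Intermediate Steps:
f = I*√6 (f = √(-6) = I*√6 ≈ 2.4495*I)
P(D) = D² + 28*D
J(R) = 4*R² (J(R) = (R + R)² = (2*R)² = 4*R²)
J(P(f)) - 1*142628 = 4*((I*√6)*(28 + I*√6))² - 1*142628 = 4*(I*√6*(28 + I*√6))² - 142628 = 4*(-6*(28 + I*√6)²) - 142628 = -24*(28 + I*√6)² - 142628 = -142628 - 24*(28 + I*√6)²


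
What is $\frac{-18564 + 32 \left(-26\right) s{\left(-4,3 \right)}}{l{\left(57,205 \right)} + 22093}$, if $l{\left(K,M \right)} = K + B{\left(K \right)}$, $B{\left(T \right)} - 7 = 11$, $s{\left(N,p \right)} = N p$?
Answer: $- \frac{2145}{5542} \approx -0.38704$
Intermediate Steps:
$B{\left(T \right)} = 18$ ($B{\left(T \right)} = 7 + 11 = 18$)
$l{\left(K,M \right)} = 18 + K$ ($l{\left(K,M \right)} = K + 18 = 18 + K$)
$\frac{-18564 + 32 \left(-26\right) s{\left(-4,3 \right)}}{l{\left(57,205 \right)} + 22093} = \frac{-18564 + 32 \left(-26\right) \left(\left(-4\right) 3\right)}{\left(18 + 57\right) + 22093} = \frac{-18564 - -9984}{75 + 22093} = \frac{-18564 + 9984}{22168} = \left(-8580\right) \frac{1}{22168} = - \frac{2145}{5542}$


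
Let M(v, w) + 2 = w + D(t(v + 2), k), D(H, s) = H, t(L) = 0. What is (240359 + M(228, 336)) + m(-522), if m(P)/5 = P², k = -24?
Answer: 1603113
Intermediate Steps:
m(P) = 5*P²
M(v, w) = -2 + w (M(v, w) = -2 + (w + 0) = -2 + w)
(240359 + M(228, 336)) + m(-522) = (240359 + (-2 + 336)) + 5*(-522)² = (240359 + 334) + 5*272484 = 240693 + 1362420 = 1603113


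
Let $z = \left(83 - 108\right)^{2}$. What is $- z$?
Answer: $-625$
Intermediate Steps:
$z = 625$ ($z = \left(-25\right)^{2} = 625$)
$- z = \left(-1\right) 625 = -625$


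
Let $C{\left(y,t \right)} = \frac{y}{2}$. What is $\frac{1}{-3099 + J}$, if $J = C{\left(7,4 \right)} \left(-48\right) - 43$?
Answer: $- \frac{1}{3310} \approx -0.00030211$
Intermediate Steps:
$C{\left(y,t \right)} = \frac{y}{2}$ ($C{\left(y,t \right)} = y \frac{1}{2} = \frac{y}{2}$)
$J = -211$ ($J = \frac{1}{2} \cdot 7 \left(-48\right) - 43 = \frac{7}{2} \left(-48\right) - 43 = -168 - 43 = -211$)
$\frac{1}{-3099 + J} = \frac{1}{-3099 - 211} = \frac{1}{-3310} = - \frac{1}{3310}$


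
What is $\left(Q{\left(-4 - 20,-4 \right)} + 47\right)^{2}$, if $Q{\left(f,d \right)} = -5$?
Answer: $1764$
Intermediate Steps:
$\left(Q{\left(-4 - 20,-4 \right)} + 47\right)^{2} = \left(-5 + 47\right)^{2} = 42^{2} = 1764$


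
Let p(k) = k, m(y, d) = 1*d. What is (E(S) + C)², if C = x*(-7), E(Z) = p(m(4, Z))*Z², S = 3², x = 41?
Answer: 195364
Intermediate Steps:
S = 9
m(y, d) = d
E(Z) = Z³ (E(Z) = Z*Z² = Z³)
C = -287 (C = 41*(-7) = -287)
(E(S) + C)² = (9³ - 287)² = (729 - 287)² = 442² = 195364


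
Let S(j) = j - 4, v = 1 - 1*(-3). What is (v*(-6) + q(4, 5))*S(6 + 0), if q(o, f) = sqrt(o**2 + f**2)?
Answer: -48 + 2*sqrt(41) ≈ -35.194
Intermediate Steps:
v = 4 (v = 1 + 3 = 4)
S(j) = -4 + j
q(o, f) = sqrt(f**2 + o**2)
(v*(-6) + q(4, 5))*S(6 + 0) = (4*(-6) + sqrt(5**2 + 4**2))*(-4 + (6 + 0)) = (-24 + sqrt(25 + 16))*(-4 + 6) = (-24 + sqrt(41))*2 = -48 + 2*sqrt(41)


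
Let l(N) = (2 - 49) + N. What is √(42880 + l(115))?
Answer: 6*√1193 ≈ 207.24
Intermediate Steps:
l(N) = -47 + N
√(42880 + l(115)) = √(42880 + (-47 + 115)) = √(42880 + 68) = √42948 = 6*√1193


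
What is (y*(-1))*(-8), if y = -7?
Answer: -56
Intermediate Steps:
(y*(-1))*(-8) = -7*(-1)*(-8) = 7*(-8) = -56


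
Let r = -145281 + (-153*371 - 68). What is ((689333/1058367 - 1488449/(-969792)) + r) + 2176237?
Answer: 225137327839208391/114043983296 ≈ 1.9741e+6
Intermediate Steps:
r = -202112 (r = -145281 + (-56763 - 68) = -145281 - 56831 = -202112)
((689333/1058367 - 1488449/(-969792)) + r) + 2176237 = ((689333/1058367 - 1488449/(-969792)) - 202112) + 2176237 = ((689333*(1/1058367) - 1488449*(-1/969792)) - 202112) + 2176237 = ((689333/1058367 + 1488449/969792) - 202112) + 2176237 = (249314992391/114043983296 - 202112) + 2176237 = -23049408236928761/114043983296 + 2176237 = 225137327839208391/114043983296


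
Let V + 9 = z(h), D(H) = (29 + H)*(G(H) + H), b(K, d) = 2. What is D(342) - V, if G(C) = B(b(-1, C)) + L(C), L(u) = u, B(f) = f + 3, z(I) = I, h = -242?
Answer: 255870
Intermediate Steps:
B(f) = 3 + f
G(C) = 5 + C (G(C) = (3 + 2) + C = 5 + C)
D(H) = (5 + 2*H)*(29 + H) (D(H) = (29 + H)*((5 + H) + H) = (29 + H)*(5 + 2*H) = (5 + 2*H)*(29 + H))
V = -251 (V = -9 - 242 = -251)
D(342) - V = (145 + 2*342**2 + 63*342) - 1*(-251) = (145 + 2*116964 + 21546) + 251 = (145 + 233928 + 21546) + 251 = 255619 + 251 = 255870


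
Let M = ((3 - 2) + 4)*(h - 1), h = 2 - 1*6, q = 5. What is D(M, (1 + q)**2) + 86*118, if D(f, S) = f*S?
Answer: 9248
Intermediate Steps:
h = -4 (h = 2 - 6 = -4)
M = -25 (M = ((3 - 2) + 4)*(-4 - 1) = (1 + 4)*(-5) = 5*(-5) = -25)
D(f, S) = S*f
D(M, (1 + q)**2) + 86*118 = (1 + 5)**2*(-25) + 86*118 = 6**2*(-25) + 10148 = 36*(-25) + 10148 = -900 + 10148 = 9248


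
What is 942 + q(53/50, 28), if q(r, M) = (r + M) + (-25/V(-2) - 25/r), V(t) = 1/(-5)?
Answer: 2842059/2650 ≈ 1072.5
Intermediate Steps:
V(t) = -⅕ (V(t) = 1*(-⅕) = -⅕)
q(r, M) = 125 + M + r - 25/r (q(r, M) = (r + M) + (-25/(-⅕) - 25/r) = (M + r) + (-25*(-5) - 25/r) = (M + r) + (125 - 25/r) = 125 + M + r - 25/r)
942 + q(53/50, 28) = 942 + (125 + 28 + 53/50 - 25/(53/50)) = 942 + (125 + 28 + 53*(1/50) - 25/(53*(1/50))) = 942 + (125 + 28 + 53/50 - 25/53/50) = 942 + (125 + 28 + 53/50 - 25*50/53) = 942 + (125 + 28 + 53/50 - 1250/53) = 942 + 345759/2650 = 2842059/2650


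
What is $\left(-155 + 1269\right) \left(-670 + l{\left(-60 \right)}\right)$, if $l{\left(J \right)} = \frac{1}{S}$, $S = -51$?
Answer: $- \frac{38066494}{51} \approx -7.464 \cdot 10^{5}$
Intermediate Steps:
$l{\left(J \right)} = - \frac{1}{51}$ ($l{\left(J \right)} = \frac{1}{-51} = - \frac{1}{51}$)
$\left(-155 + 1269\right) \left(-670 + l{\left(-60 \right)}\right) = \left(-155 + 1269\right) \left(-670 - \frac{1}{51}\right) = 1114 \left(- \frac{34171}{51}\right) = - \frac{38066494}{51}$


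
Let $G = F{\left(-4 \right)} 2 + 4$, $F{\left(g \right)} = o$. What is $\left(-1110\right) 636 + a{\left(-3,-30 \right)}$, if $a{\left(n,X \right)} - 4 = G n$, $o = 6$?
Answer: $-706004$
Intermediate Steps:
$F{\left(g \right)} = 6$
$G = 16$ ($G = 6 \cdot 2 + 4 = 12 + 4 = 16$)
$a{\left(n,X \right)} = 4 + 16 n$
$\left(-1110\right) 636 + a{\left(-3,-30 \right)} = \left(-1110\right) 636 + \left(4 + 16 \left(-3\right)\right) = -705960 + \left(4 - 48\right) = -705960 - 44 = -706004$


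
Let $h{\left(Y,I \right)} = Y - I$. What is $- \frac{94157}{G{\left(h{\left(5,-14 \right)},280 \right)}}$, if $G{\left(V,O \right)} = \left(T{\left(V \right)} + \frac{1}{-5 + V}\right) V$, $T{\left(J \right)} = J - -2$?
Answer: $- \frac{1318198}{5605} \approx -235.18$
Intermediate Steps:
$T{\left(J \right)} = 2 + J$ ($T{\left(J \right)} = J + 2 = 2 + J$)
$G{\left(V,O \right)} = V \left(2 + V + \frac{1}{-5 + V}\right)$ ($G{\left(V,O \right)} = \left(\left(2 + V\right) + \frac{1}{-5 + V}\right) V = \left(2 + V + \frac{1}{-5 + V}\right) V = V \left(2 + V + \frac{1}{-5 + V}\right)$)
$- \frac{94157}{G{\left(h{\left(5,-14 \right)},280 \right)}} = - \frac{94157}{\left(5 - -14\right) \frac{1}{-5 + \left(5 - -14\right)} \left(-9 + \left(5 - -14\right)^{2} - 3 \left(5 - -14\right)\right)} = - \frac{94157}{\left(5 + 14\right) \frac{1}{-5 + \left(5 + 14\right)} \left(-9 + \left(5 + 14\right)^{2} - 3 \left(5 + 14\right)\right)} = - \frac{94157}{19 \frac{1}{-5 + 19} \left(-9 + 19^{2} - 57\right)} = - \frac{94157}{19 \cdot \frac{1}{14} \left(-9 + 361 - 57\right)} = - \frac{94157}{19 \cdot \frac{1}{14} \cdot 295} = - \frac{94157}{\frac{5605}{14}} = \left(-94157\right) \frac{14}{5605} = - \frac{1318198}{5605}$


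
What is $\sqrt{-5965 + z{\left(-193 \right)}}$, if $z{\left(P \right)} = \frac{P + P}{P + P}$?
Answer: $2 i \sqrt{1491} \approx 77.227 i$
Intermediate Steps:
$z{\left(P \right)} = 1$ ($z{\left(P \right)} = \frac{2 P}{2 P} = 2 P \frac{1}{2 P} = 1$)
$\sqrt{-5965 + z{\left(-193 \right)}} = \sqrt{-5965 + 1} = \sqrt{-5964} = 2 i \sqrt{1491}$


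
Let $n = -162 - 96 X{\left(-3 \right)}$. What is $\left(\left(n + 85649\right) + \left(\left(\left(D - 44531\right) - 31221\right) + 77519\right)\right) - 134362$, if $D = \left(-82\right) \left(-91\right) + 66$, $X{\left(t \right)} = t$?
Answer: $-39292$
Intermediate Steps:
$D = 7528$ ($D = 7462 + 66 = 7528$)
$n = 126$ ($n = -162 - -288 = -162 + 288 = 126$)
$\left(\left(n + 85649\right) + \left(\left(\left(D - 44531\right) - 31221\right) + 77519\right)\right) - 134362 = \left(\left(126 + 85649\right) + \left(\left(\left(7528 - 44531\right) - 31221\right) + 77519\right)\right) - 134362 = \left(85775 + \left(\left(-37003 - 31221\right) + 77519\right)\right) - 134362 = \left(85775 + \left(-68224 + 77519\right)\right) - 134362 = \left(85775 + 9295\right) - 134362 = 95070 - 134362 = -39292$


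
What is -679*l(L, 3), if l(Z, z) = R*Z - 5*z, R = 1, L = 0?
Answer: 10185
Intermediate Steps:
l(Z, z) = Z - 5*z (l(Z, z) = 1*Z - 5*z = Z - 5*z)
-679*l(L, 3) = -679*(0 - 5*3) = -679*(0 - 15) = -679*(-15) = 10185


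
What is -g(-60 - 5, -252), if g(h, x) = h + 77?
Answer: -12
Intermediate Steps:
g(h, x) = 77 + h
-g(-60 - 5, -252) = -(77 + (-60 - 5)) = -(77 - 65) = -1*12 = -12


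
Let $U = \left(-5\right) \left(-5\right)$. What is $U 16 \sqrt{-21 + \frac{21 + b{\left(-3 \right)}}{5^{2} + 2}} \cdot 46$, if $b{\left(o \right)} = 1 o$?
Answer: $\frac{18400 i \sqrt{183}}{3} \approx 82970.0 i$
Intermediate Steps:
$b{\left(o \right)} = o$
$U = 25$
$U 16 \sqrt{-21 + \frac{21 + b{\left(-3 \right)}}{5^{2} + 2}} \cdot 46 = 25 \cdot 16 \sqrt{-21 + \frac{21 - 3}{5^{2} + 2}} \cdot 46 = 400 \sqrt{-21 + \frac{18}{25 + 2}} \cdot 46 = 400 \sqrt{-21 + \frac{18}{27}} \cdot 46 = 400 \sqrt{-21 + 18 \cdot \frac{1}{27}} \cdot 46 = 400 \sqrt{-21 + \frac{2}{3}} \cdot 46 = 400 \sqrt{- \frac{61}{3}} \cdot 46 = 400 \frac{i \sqrt{183}}{3} \cdot 46 = \frac{400 i \sqrt{183}}{3} \cdot 46 = \frac{18400 i \sqrt{183}}{3}$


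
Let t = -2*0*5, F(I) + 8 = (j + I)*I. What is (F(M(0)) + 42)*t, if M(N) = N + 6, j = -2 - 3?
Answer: 0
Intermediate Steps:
j = -5
M(N) = 6 + N
F(I) = -8 + I*(-5 + I) (F(I) = -8 + (-5 + I)*I = -8 + I*(-5 + I))
t = 0 (t = 0*5 = 0)
(F(M(0)) + 42)*t = ((-8 + (6 + 0)² - 5*(6 + 0)) + 42)*0 = ((-8 + 6² - 5*6) + 42)*0 = ((-8 + 36 - 30) + 42)*0 = (-2 + 42)*0 = 40*0 = 0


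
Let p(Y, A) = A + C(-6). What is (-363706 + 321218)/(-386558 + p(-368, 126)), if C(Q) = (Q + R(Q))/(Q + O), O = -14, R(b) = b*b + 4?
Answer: 424880/3864337 ≈ 0.10995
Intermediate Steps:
R(b) = 4 + b² (R(b) = b² + 4 = 4 + b²)
C(Q) = (4 + Q + Q²)/(-14 + Q) (C(Q) = (Q + (4 + Q²))/(Q - 14) = (4 + Q + Q²)/(-14 + Q))
p(Y, A) = -17/10 + A (p(Y, A) = A + (4 - 6 + (-6)²)/(-14 - 6) = A + (4 - 6 + 36)/(-20) = A - 1/20*34 = A - 17/10 = -17/10 + A)
(-363706 + 321218)/(-386558 + p(-368, 126)) = (-363706 + 321218)/(-386558 + (-17/10 + 126)) = -42488/(-386558 + 1243/10) = -42488/(-3864337/10) = -42488*(-10/3864337) = 424880/3864337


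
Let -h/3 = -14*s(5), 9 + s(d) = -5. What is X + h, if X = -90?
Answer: -678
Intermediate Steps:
s(d) = -14 (s(d) = -9 - 5 = -14)
h = -588 (h = -(-42)*(-14) = -3*196 = -588)
X + h = -90 - 588 = -678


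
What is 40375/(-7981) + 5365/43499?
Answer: -1713454060/347165519 ≈ -4.9356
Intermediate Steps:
40375/(-7981) + 5365/43499 = 40375*(-1/7981) + 5365*(1/43499) = -40375/7981 + 5365/43499 = -1713454060/347165519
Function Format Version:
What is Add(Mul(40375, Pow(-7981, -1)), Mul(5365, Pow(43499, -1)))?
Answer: Rational(-1713454060, 347165519) ≈ -4.9356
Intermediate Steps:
Add(Mul(40375, Pow(-7981, -1)), Mul(5365, Pow(43499, -1))) = Add(Mul(40375, Rational(-1, 7981)), Mul(5365, Rational(1, 43499))) = Add(Rational(-40375, 7981), Rational(5365, 43499)) = Rational(-1713454060, 347165519)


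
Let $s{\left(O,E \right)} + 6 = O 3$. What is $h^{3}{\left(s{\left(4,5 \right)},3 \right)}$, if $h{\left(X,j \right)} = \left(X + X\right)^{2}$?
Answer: $2985984$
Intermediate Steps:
$s{\left(O,E \right)} = -6 + 3 O$ ($s{\left(O,E \right)} = -6 + O 3 = -6 + 3 O$)
$h{\left(X,j \right)} = 4 X^{2}$ ($h{\left(X,j \right)} = \left(2 X\right)^{2} = 4 X^{2}$)
$h^{3}{\left(s{\left(4,5 \right)},3 \right)} = \left(4 \left(-6 + 3 \cdot 4\right)^{2}\right)^{3} = \left(4 \left(-6 + 12\right)^{2}\right)^{3} = \left(4 \cdot 6^{2}\right)^{3} = \left(4 \cdot 36\right)^{3} = 144^{3} = 2985984$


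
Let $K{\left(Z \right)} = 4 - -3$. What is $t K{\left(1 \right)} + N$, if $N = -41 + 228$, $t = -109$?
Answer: $-576$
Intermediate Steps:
$K{\left(Z \right)} = 7$ ($K{\left(Z \right)} = 4 + 3 = 7$)
$N = 187$
$t K{\left(1 \right)} + N = \left(-109\right) 7 + 187 = -763 + 187 = -576$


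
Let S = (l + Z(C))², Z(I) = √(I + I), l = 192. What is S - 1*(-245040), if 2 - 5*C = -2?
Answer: 1409528/5 + 768*√10/5 ≈ 2.8239e+5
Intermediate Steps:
C = ⅘ (C = ⅖ - ⅕*(-2) = ⅖ + ⅖ = ⅘ ≈ 0.80000)
Z(I) = √2*√I (Z(I) = √(2*I) = √2*√I)
S = (192 + 2*√10/5)² (S = (192 + √2*√(⅘))² = (192 + √2*(2*√5/5))² = (192 + 2*√10/5)² ≈ 37351.)
S - 1*(-245040) = (184328/5 + 768*√10/5) - 1*(-245040) = (184328/5 + 768*√10/5) + 245040 = 1409528/5 + 768*√10/5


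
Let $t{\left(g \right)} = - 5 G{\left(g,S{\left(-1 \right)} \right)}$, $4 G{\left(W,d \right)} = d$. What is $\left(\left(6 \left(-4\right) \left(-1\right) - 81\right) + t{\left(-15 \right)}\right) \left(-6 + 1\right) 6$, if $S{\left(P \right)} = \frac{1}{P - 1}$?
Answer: $\frac{6765}{4} \approx 1691.3$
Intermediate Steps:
$S{\left(P \right)} = \frac{1}{-1 + P}$
$G{\left(W,d \right)} = \frac{d}{4}$
$t{\left(g \right)} = \frac{5}{8}$ ($t{\left(g \right)} = - 5 \frac{1}{4 \left(-1 - 1\right)} = - 5 \frac{1}{4 \left(-2\right)} = - 5 \cdot \frac{1}{4} \left(- \frac{1}{2}\right) = \left(-5\right) \left(- \frac{1}{8}\right) = \frac{5}{8}$)
$\left(\left(6 \left(-4\right) \left(-1\right) - 81\right) + t{\left(-15 \right)}\right) \left(-6 + 1\right) 6 = \left(\left(6 \left(-4\right) \left(-1\right) - 81\right) + \frac{5}{8}\right) \left(-6 + 1\right) 6 = \left(\left(\left(-24\right) \left(-1\right) - 81\right) + \frac{5}{8}\right) \left(\left(-5\right) 6\right) = \left(\left(24 - 81\right) + \frac{5}{8}\right) \left(-30\right) = \left(-57 + \frac{5}{8}\right) \left(-30\right) = \left(- \frac{451}{8}\right) \left(-30\right) = \frac{6765}{4}$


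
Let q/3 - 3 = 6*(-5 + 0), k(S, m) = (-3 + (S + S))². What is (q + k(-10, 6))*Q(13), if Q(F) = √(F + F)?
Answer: 448*√26 ≈ 2284.4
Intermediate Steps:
k(S, m) = (-3 + 2*S)²
Q(F) = √2*√F (Q(F) = √(2*F) = √2*√F)
q = -81 (q = 9 + 3*(6*(-5 + 0)) = 9 + 3*(6*(-5)) = 9 + 3*(-30) = 9 - 90 = -81)
(q + k(-10, 6))*Q(13) = (-81 + (-3 + 2*(-10))²)*(√2*√13) = (-81 + (-3 - 20)²)*√26 = (-81 + (-23)²)*√26 = (-81 + 529)*√26 = 448*√26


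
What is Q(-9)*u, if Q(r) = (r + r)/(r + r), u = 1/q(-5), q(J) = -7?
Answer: -1/7 ≈ -0.14286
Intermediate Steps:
u = -1/7 (u = 1/(-7) = -1/7 ≈ -0.14286)
Q(r) = 1 (Q(r) = (2*r)/((2*r)) = (2*r)*(1/(2*r)) = 1)
Q(-9)*u = 1*(-1/7) = -1/7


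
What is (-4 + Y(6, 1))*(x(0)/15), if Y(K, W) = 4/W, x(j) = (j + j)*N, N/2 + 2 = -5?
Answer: 0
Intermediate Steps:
N = -14 (N = -4 + 2*(-5) = -4 - 10 = -14)
x(j) = -28*j (x(j) = (j + j)*(-14) = (2*j)*(-14) = -28*j)
(-4 + Y(6, 1))*(x(0)/15) = (-4 + 4/1)*(-28*0/15) = (-4 + 4*1)*(0*(1/15)) = (-4 + 4)*0 = 0*0 = 0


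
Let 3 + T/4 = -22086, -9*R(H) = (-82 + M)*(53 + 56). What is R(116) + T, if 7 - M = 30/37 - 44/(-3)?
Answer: -87172957/999 ≈ -87260.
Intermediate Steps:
M = -941/111 (M = 7 - (30/37 - 44/(-3)) = 7 - (30*(1/37) - 44*(-1/3)) = 7 - (30/37 + 44/3) = 7 - 1*1718/111 = 7 - 1718/111 = -941/111 ≈ -8.4775)
R(H) = 1094687/999 (R(H) = -(-82 - 941/111)*(53 + 56)/9 = -(-10043)*109/999 = -1/9*(-1094687/111) = 1094687/999)
T = -88356 (T = -12 + 4*(-22086) = -12 - 88344 = -88356)
R(116) + T = 1094687/999 - 88356 = -87172957/999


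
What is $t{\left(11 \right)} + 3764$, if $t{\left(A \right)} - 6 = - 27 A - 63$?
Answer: $3410$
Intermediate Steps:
$t{\left(A \right)} = -57 - 27 A$ ($t{\left(A \right)} = 6 - \left(63 + 27 A\right) = -57 - 27 A$)
$t{\left(11 \right)} + 3764 = \left(-57 - 297\right) + 3764 = -354 + 3764 = 3410$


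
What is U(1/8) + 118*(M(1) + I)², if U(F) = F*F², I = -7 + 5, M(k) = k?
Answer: 60417/512 ≈ 118.00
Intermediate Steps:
I = -2
U(F) = F³
U(1/8) + 118*(M(1) + I)² = (1/8)³ + 118*(1 - 2)² = (⅛)³ + 118*(-1)² = 1/512 + 118*1 = 1/512 + 118 = 60417/512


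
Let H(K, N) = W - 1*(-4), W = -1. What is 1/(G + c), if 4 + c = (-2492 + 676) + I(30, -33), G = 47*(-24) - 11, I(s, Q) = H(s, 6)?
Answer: -1/2956 ≈ -0.00033830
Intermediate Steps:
H(K, N) = 3 (H(K, N) = -1 - 1*(-4) = -1 + 4 = 3)
I(s, Q) = 3
G = -1139 (G = -1128 - 11 = -1139)
c = -1817 (c = -4 + ((-2492 + 676) + 3) = -4 + (-1816 + 3) = -4 - 1813 = -1817)
1/(G + c) = 1/(-1139 - 1817) = 1/(-2956) = -1/2956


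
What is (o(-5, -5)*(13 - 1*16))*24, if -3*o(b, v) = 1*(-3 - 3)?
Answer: -144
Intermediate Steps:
o(b, v) = 2 (o(b, v) = -(-3 - 3)/3 = -(-6)/3 = -⅓*(-6) = 2)
(o(-5, -5)*(13 - 1*16))*24 = (2*(13 - 1*16))*24 = (2*(13 - 16))*24 = (2*(-3))*24 = -6*24 = -144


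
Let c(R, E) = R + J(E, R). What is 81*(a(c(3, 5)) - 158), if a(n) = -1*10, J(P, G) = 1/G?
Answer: -13608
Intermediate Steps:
c(R, E) = R + 1/R
a(n) = -10
81*(a(c(3, 5)) - 158) = 81*(-10 - 158) = 81*(-168) = -13608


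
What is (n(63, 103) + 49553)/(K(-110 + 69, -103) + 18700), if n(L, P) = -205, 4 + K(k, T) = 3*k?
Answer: 49348/18573 ≈ 2.6570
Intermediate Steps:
K(k, T) = -4 + 3*k
(n(63, 103) + 49553)/(K(-110 + 69, -103) + 18700) = (-205 + 49553)/((-4 + 3*(-110 + 69)) + 18700) = 49348/((-4 + 3*(-41)) + 18700) = 49348/((-4 - 123) + 18700) = 49348/(-127 + 18700) = 49348/18573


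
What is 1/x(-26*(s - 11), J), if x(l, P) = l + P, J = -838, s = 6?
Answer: -1/708 ≈ -0.0014124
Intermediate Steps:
x(l, P) = P + l
1/x(-26*(s - 11), J) = 1/(-838 - 26*(6 - 11)) = 1/(-838 - 26*(-5)) = 1/(-838 + 130) = 1/(-708) = -1/708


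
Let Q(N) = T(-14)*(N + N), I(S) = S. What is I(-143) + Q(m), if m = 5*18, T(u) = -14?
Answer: -2663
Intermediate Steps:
m = 90
Q(N) = -28*N (Q(N) = -14*(N + N) = -28*N)
I(-143) + Q(m) = -143 - 28*90 = -143 - 2520 = -2663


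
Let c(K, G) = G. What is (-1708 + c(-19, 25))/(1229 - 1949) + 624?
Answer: 50107/80 ≈ 626.34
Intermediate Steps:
(-1708 + c(-19, 25))/(1229 - 1949) + 624 = (-1708 + 25)/(1229 - 1949) + 624 = -1683/(-720) + 624 = -1683*(-1/720) + 624 = 187/80 + 624 = 50107/80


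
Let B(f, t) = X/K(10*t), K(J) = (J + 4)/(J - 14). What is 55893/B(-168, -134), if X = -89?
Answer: -37336524/60253 ≈ -619.66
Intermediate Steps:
K(J) = (4 + J)/(-14 + J)
B(f, t) = -89*(-14 + 10*t)/(4 + 10*t)
55893/B(-168, -134) = 55893/((89*(7 - 5*(-134))/(2 + 5*(-134)))) = 55893/((89*(7 + 670)/(2 - 670))) = 55893/((89*677/(-668))) = 55893/((89*(-1/668)*677)) = 55893/(-60253/668) = 55893*(-668/60253) = -37336524/60253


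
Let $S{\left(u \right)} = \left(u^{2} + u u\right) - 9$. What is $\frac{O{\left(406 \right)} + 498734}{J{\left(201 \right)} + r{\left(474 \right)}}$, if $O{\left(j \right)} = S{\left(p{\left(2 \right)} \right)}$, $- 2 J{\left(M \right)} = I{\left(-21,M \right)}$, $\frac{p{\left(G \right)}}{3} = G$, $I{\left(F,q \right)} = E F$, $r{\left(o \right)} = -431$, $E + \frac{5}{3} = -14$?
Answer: $- \frac{997594}{1191} \approx -837.61$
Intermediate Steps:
$E = - \frac{47}{3}$ ($E = - \frac{5}{3} - 14 = - \frac{47}{3} \approx -15.667$)
$I{\left(F,q \right)} = - \frac{47 F}{3}$
$p{\left(G \right)} = 3 G$
$J{\left(M \right)} = - \frac{329}{2}$ ($J{\left(M \right)} = - \frac{\left(- \frac{47}{3}\right) \left(-21\right)}{2} = \left(- \frac{1}{2}\right) 329 = - \frac{329}{2}$)
$S{\left(u \right)} = -9 + 2 u^{2}$ ($S{\left(u \right)} = \left(u^{2} + u^{2}\right) - 9 = 2 u^{2} - 9 = -9 + 2 u^{2}$)
$O{\left(j \right)} = 63$ ($O{\left(j \right)} = -9 + 2 \left(3 \cdot 2\right)^{2} = -9 + 2 \cdot 6^{2} = -9 + 2 \cdot 36 = -9 + 72 = 63$)
$\frac{O{\left(406 \right)} + 498734}{J{\left(201 \right)} + r{\left(474 \right)}} = \frac{63 + 498734}{- \frac{329}{2} - 431} = \frac{498797}{- \frac{1191}{2}} = 498797 \left(- \frac{2}{1191}\right) = - \frac{997594}{1191}$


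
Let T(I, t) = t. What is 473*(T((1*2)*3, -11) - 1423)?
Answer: -678282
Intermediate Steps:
473*(T((1*2)*3, -11) - 1423) = 473*(-11 - 1423) = 473*(-1434) = -678282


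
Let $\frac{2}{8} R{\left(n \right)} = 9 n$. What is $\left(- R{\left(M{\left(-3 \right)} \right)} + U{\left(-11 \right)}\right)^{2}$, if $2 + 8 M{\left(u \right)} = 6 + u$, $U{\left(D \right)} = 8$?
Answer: $\frac{49}{4} \approx 12.25$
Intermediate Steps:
$M{\left(u \right)} = \frac{1}{2} + \frac{u}{8}$ ($M{\left(u \right)} = - \frac{1}{4} + \frac{6 + u}{8} = - \frac{1}{4} + \left(\frac{3}{4} + \frac{u}{8}\right) = \frac{1}{2} + \frac{u}{8}$)
$R{\left(n \right)} = 36 n$ ($R{\left(n \right)} = 4 \cdot 9 n = 36 n$)
$\left(- R{\left(M{\left(-3 \right)} \right)} + U{\left(-11 \right)}\right)^{2} = \left(- 36 \left(\frac{1}{2} + \frac{1}{8} \left(-3\right)\right) + 8\right)^{2} = \left(- 36 \left(\frac{1}{2} - \frac{3}{8}\right) + 8\right)^{2} = \left(- \frac{36}{8} + 8\right)^{2} = \left(\left(-1\right) \frac{9}{2} + 8\right)^{2} = \left(- \frac{9}{2} + 8\right)^{2} = \left(\frac{7}{2}\right)^{2} = \frac{49}{4}$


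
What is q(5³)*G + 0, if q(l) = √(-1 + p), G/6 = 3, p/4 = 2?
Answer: 18*√7 ≈ 47.624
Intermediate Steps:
p = 8 (p = 4*2 = 8)
G = 18 (G = 6*3 = 18)
q(l) = √7 (q(l) = √(-1 + 8) = √7)
q(5³)*G + 0 = √7*18 + 0 = 18*√7 + 0 = 18*√7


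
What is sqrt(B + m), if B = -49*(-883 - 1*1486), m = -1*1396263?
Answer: I*sqrt(1280182) ≈ 1131.5*I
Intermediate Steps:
m = -1396263
B = 116081 (B = -49*(-883 - 1486) = -49*(-2369) = 116081)
sqrt(B + m) = sqrt(116081 - 1396263) = sqrt(-1280182) = I*sqrt(1280182)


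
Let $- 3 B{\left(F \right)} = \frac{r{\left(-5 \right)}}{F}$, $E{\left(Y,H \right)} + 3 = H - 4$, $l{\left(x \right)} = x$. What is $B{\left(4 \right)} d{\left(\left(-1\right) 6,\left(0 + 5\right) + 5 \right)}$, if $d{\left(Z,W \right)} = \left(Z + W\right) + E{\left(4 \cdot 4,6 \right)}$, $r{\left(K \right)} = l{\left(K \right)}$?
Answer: $\frac{5}{4} \approx 1.25$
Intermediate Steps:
$E{\left(Y,H \right)} = -7 + H$ ($E{\left(Y,H \right)} = -3 + \left(H - 4\right) = -3 + \left(-4 + H\right) = -7 + H$)
$r{\left(K \right)} = K$
$B{\left(F \right)} = \frac{5}{3 F}$ ($B{\left(F \right)} = - \frac{\left(-5\right) \frac{1}{F}}{3} = \frac{5}{3 F}$)
$d{\left(Z,W \right)} = -1 + W + Z$ ($d{\left(Z,W \right)} = \left(Z + W\right) + \left(-7 + 6\right) = \left(W + Z\right) - 1 = -1 + W + Z$)
$B{\left(4 \right)} d{\left(\left(-1\right) 6,\left(0 + 5\right) + 5 \right)} = \frac{5}{3 \cdot 4} \left(-1 + \left(\left(0 + 5\right) + 5\right) - 6\right) = \frac{5}{3} \cdot \frac{1}{4} \left(-1 + \left(5 + 5\right) - 6\right) = \frac{5 \left(-1 + 10 - 6\right)}{12} = \frac{5}{12} \cdot 3 = \frac{5}{4}$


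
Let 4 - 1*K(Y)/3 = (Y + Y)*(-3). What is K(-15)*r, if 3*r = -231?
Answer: 19866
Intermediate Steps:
r = -77 (r = (1/3)*(-231) = -77)
K(Y) = 12 + 18*Y (K(Y) = 12 - 3*(Y + Y)*(-3) = 12 - 3*2*Y*(-3) = 12 - (-18)*Y = 12 + 18*Y)
K(-15)*r = (12 + 18*(-15))*(-77) = (12 - 270)*(-77) = -258*(-77) = 19866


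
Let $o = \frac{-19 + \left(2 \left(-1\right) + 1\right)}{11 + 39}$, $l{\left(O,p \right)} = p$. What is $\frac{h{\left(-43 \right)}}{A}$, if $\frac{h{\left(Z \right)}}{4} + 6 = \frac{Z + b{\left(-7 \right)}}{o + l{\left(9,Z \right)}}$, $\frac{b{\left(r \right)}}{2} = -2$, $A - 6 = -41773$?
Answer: $\frac{388}{823949} \approx 0.0004709$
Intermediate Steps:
$A = -41767$ ($A = 6 - 41773 = -41767$)
$o = - \frac{2}{5}$ ($o = \frac{-19 + \left(-2 + 1\right)}{50} = \left(-19 - 1\right) \frac{1}{50} = \left(-20\right) \frac{1}{50} = - \frac{2}{5} \approx -0.4$)
$b{\left(r \right)} = -4$ ($b{\left(r \right)} = 2 \left(-2\right) = -4$)
$h{\left(Z \right)} = -24 + \frac{4 \left(-4 + Z\right)}{- \frac{2}{5} + Z}$ ($h{\left(Z \right)} = -24 + 4 \frac{Z - 4}{- \frac{2}{5} + Z} = -24 + 4 \frac{-4 + Z}{- \frac{2}{5} + Z} = -24 + \frac{4 \left(-4 + Z\right)}{- \frac{2}{5} + Z}$)
$\frac{h{\left(-43 \right)}}{A} = \frac{4 \frac{1}{-2 + 5 \left(-43\right)} \left(-8 - -1075\right)}{-41767} = \frac{4 \left(-8 + 1075\right)}{-2 - 215} \left(- \frac{1}{41767}\right) = 4 \frac{1}{-217} \cdot 1067 \left(- \frac{1}{41767}\right) = 4 \left(- \frac{1}{217}\right) 1067 \left(- \frac{1}{41767}\right) = \left(- \frac{4268}{217}\right) \left(- \frac{1}{41767}\right) = \frac{388}{823949}$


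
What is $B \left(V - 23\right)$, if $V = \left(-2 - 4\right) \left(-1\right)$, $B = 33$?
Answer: $-561$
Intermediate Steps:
$V = 6$ ($V = \left(-6\right) \left(-1\right) = 6$)
$B \left(V - 23\right) = 33 \left(6 - 23\right) = 33 \left(-17\right) = -561$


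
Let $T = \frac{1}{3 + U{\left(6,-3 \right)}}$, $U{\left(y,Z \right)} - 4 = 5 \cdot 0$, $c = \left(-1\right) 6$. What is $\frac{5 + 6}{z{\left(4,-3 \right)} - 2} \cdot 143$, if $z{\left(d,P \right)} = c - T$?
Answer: $- \frac{11011}{57} \approx -193.18$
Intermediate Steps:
$c = -6$
$U{\left(y,Z \right)} = 4$ ($U{\left(y,Z \right)} = 4 + 5 \cdot 0 = 4 + 0 = 4$)
$T = \frac{1}{7}$ ($T = \frac{1}{3 + 4} = \frac{1}{7} \approx 0.14286$)
$z{\left(d,P \right)} = - \frac{43}{7}$ ($z{\left(d,P \right)} = -6 - \frac{1}{7} = - \frac{43}{7}$)
$\frac{5 + 6}{z{\left(4,-3 \right)} - 2} \cdot 143 = \frac{5 + 6}{- \frac{43}{7} - 2} \cdot 143 = \frac{11}{- \frac{57}{7}} \cdot 143 = 11 \left(- \frac{7}{57}\right) 143 = \left(- \frac{77}{57}\right) 143 = - \frac{11011}{57}$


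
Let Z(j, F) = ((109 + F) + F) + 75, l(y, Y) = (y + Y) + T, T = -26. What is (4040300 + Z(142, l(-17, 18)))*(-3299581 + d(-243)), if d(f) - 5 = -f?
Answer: -13330737230522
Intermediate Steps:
l(y, Y) = -26 + Y + y (l(y, Y) = (y + Y) - 26 = (Y + y) - 26 = -26 + Y + y)
d(f) = 5 - f
Z(j, F) = 184 + 2*F (Z(j, F) = (109 + 2*F) + 75 = 184 + 2*F)
(4040300 + Z(142, l(-17, 18)))*(-3299581 + d(-243)) = (4040300 + (184 + 2*(-26 + 18 - 17)))*(-3299581 + (5 - 1*(-243))) = (4040300 + (184 + 2*(-25)))*(-3299581 + (5 + 243)) = (4040300 + (184 - 50))*(-3299581 + 248) = (4040300 + 134)*(-3299333) = 4040434*(-3299333) = -13330737230522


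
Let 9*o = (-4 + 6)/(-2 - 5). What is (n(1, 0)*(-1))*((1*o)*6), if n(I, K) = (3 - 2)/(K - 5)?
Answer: -4/105 ≈ -0.038095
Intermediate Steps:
o = -2/63 (o = ((-4 + 6)/(-2 - 5))/9 = (2/(-7))/9 = (2*(-⅐))/9 = (⅑)*(-2/7) = -2/63 ≈ -0.031746)
n(I, K) = 1/(-5 + K)
(n(1, 0)*(-1))*((1*o)*6) = (-1/(-5 + 0))*((1*(-2/63))*6) = (-1/(-5))*(-2/63*6) = -⅕*(-1)*(-4/21) = (⅕)*(-4/21) = -4/105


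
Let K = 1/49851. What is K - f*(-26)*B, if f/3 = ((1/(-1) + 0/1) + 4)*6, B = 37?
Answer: 2589659749/49851 ≈ 51948.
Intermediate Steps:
K = 1/49851 ≈ 2.0060e-5
f = 54 (f = 3*(((1/(-1) + 0/1) + 4)*6) = 3*(((1*(-1) + 0*1) + 4)*6) = 3*(((-1 + 0) + 4)*6) = 3*((-1 + 4)*6) = 3*(3*6) = 3*18 = 54)
K - f*(-26)*B = 1/49851 - 54*(-26)*37 = 1/49851 - (-1404)*37 = 1/49851 - 1*(-51948) = 1/49851 + 51948 = 2589659749/49851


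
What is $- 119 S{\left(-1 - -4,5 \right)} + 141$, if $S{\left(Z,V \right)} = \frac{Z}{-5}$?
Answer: $\frac{1062}{5} \approx 212.4$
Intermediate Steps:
$S{\left(Z,V \right)} = - \frac{Z}{5}$ ($S{\left(Z,V \right)} = Z \left(- \frac{1}{5}\right) = - \frac{Z}{5}$)
$- 119 S{\left(-1 - -4,5 \right)} + 141 = - 119 \left(- \frac{-1 - -4}{5}\right) + 141 = - 119 \left(- \frac{-1 + 4}{5}\right) + 141 = - 119 \left(\left(- \frac{1}{5}\right) 3\right) + 141 = \left(-119\right) \left(- \frac{3}{5}\right) + 141 = \frac{357}{5} + 141 = \frac{1062}{5}$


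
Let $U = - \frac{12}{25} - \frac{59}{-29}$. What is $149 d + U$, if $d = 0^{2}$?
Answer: $\frac{1127}{725} \approx 1.5545$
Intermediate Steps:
$U = \frac{1127}{725}$ ($U = \left(-12\right) \frac{1}{25} - - \frac{59}{29} = - \frac{12}{25} + \frac{59}{29} = \frac{1127}{725} \approx 1.5545$)
$d = 0$
$149 d + U = 149 \cdot 0 + \frac{1127}{725} = 0 + \frac{1127}{725} = \frac{1127}{725}$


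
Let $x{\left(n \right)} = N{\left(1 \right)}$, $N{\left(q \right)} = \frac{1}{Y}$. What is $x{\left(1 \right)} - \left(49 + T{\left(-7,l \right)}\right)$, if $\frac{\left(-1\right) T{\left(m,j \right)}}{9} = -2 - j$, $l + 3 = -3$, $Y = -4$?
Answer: $- \frac{53}{4} \approx -13.25$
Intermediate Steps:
$l = -6$ ($l = -3 - 3 = -6$)
$N{\left(q \right)} = - \frac{1}{4}$ ($N{\left(q \right)} = \frac{1}{-4} = - \frac{1}{4}$)
$x{\left(n \right)} = - \frac{1}{4}$
$T{\left(m,j \right)} = 18 + 9 j$ ($T{\left(m,j \right)} = - 9 \left(-2 - j\right) = 18 + 9 j$)
$x{\left(1 \right)} - \left(49 + T{\left(-7,l \right)}\right) = - \frac{1}{4} - \left(67 - 54\right) = - \frac{1}{4} - 13 = - \frac{53}{4}$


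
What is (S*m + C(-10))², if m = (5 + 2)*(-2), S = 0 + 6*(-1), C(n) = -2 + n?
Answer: 5184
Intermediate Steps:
S = -6 (S = 0 - 6 = -6)
m = -14 (m = 7*(-2) = -14)
(S*m + C(-10))² = (-6*(-14) + (-2 - 10))² = (84 - 12)² = 72² = 5184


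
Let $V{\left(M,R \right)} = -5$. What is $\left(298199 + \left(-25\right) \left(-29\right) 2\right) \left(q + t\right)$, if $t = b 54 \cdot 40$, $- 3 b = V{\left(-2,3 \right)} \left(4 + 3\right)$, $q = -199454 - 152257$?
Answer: $-97838694639$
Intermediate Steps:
$q = -351711$
$b = \frac{35}{3}$ ($b = - \frac{\left(-5\right) \left(4 + 3\right)}{3} = - \frac{\left(-5\right) 7}{3} = \left(- \frac{1}{3}\right) \left(-35\right) = \frac{35}{3} \approx 11.667$)
$t = 25200$ ($t = \frac{35}{3} \cdot 54 \cdot 40 = 630 \cdot 40 = 25200$)
$\left(298199 + \left(-25\right) \left(-29\right) 2\right) \left(q + t\right) = \left(298199 + \left(-25\right) \left(-29\right) 2\right) \left(-351711 + 25200\right) = \left(298199 + 725 \cdot 2\right) \left(-326511\right) = \left(298199 + 1450\right) \left(-326511\right) = 299649 \left(-326511\right) = -97838694639$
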